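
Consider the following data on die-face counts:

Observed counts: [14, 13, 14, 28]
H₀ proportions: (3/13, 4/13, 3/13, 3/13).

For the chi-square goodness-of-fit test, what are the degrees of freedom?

df = k − 1 = 4 − 1 = 3

degrees of freedom = 3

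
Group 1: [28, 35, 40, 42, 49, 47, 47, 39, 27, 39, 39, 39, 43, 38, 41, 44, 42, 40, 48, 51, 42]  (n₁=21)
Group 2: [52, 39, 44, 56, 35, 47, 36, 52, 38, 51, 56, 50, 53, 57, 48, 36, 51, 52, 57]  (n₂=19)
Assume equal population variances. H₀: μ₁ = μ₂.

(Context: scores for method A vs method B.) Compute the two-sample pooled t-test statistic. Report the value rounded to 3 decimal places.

test statistic = -3.214

x̄₁=40.952, s₁=6.037, n₁=21
x̄₂=47.895, s₂=7.600, n₂=19
s_p² = [20·6.037² + 18·7.600²]/38 = 46.5458
SE = √(s_p²·(1/21+1/19)) = 2.1602
t = (40.952−47.895)/2.1602 = -3.2138
df = 38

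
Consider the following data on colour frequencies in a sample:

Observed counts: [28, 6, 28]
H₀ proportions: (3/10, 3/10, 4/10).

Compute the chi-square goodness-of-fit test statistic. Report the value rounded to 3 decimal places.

n = 62; E_i = n·p_i = [18.60, 18.60, 24.80]
χ² = (28−18.60)²/18.60 + (6−18.60)²/18.60 + (28−24.80)²/24.80 = 13.6989
df = 2

test statistic = 13.699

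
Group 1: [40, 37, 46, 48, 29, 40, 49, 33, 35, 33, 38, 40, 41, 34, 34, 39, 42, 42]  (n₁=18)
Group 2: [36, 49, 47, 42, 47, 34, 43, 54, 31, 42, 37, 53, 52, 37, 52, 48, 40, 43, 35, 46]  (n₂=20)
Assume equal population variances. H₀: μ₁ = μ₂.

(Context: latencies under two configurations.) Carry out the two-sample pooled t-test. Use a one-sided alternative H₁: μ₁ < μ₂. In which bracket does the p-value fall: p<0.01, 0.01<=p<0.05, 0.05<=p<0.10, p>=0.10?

x̄₁=38.889, s₁=5.411, n₁=18
x̄₂=43.400, s₂=6.893, n₂=20
s_p² = [17·5.411² + 19·6.893²]/36 = 38.9049
SE = √(s_p²·(1/18+1/20)) = 2.0265
t = (38.889−43.400)/2.0265 = -2.2261
df = 36
p-value (one-sided, H₁ less) = 0.01618
→ bracket: 0.01<=p<0.05

p-value bracket: 0.01<=p<0.05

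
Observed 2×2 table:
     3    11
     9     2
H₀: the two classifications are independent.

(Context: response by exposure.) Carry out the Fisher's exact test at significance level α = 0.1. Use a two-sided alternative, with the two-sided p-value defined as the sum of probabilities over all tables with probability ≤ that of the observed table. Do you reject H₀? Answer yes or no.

Margins: r₁=14, r₂=11, c₁=12, c₂=13, n=25
p_obs = C(14,3)·C(11,9)/C(25,12); sum pmf over tables with pmf ≤ p_obs
p-value (two-sided) = 0.00483
At α=0.1: p < α → reject H₀

reject H₀: yes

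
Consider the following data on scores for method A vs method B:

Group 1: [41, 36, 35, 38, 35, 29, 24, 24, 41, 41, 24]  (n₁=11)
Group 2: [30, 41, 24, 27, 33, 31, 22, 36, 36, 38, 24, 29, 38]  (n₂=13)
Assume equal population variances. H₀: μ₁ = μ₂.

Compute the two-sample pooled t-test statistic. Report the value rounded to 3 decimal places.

test statistic = 0.744

x̄₁=33.455, s₁=7.005, n₁=11
x̄₂=31.462, s₂=6.118, n₂=13
s_p² = [10·7.005² + 12·6.118²]/22 = 42.7254
SE = √(s_p²·(1/11+1/13)) = 2.6778
t = (33.455−31.462)/2.6778 = 0.7443
df = 22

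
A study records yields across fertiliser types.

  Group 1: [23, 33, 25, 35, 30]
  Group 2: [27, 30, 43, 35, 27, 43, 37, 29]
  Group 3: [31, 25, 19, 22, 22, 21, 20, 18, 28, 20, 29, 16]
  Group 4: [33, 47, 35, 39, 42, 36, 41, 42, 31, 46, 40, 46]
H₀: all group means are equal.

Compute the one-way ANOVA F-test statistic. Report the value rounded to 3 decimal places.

Group means [29.20, 33.88, 22.58, 39.83], grand mean 31.514
SSB = Σnᵢ(x̄ᵢ−x̄)² = 1858.985; SSW = ΣΣ(x−x̄ᵢ)² = 958.258
MSB = 1858.985/3 = 619.6616; MSW = 958.258/33 = 29.0381
F = MSB/MSW = 21.3396
df = (3, 33)

test statistic = 21.340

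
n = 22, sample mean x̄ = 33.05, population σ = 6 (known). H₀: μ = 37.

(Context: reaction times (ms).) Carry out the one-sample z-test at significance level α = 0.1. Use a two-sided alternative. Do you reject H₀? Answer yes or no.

SE = σ/√n = 6/√22 = 1.2792
z = (x̄−μ₀)/SE = (33.05−37)/1.2792 = -3.0879
p-value (two-sided) = 0.00202
At α=0.1: p < α → reject H₀

reject H₀: yes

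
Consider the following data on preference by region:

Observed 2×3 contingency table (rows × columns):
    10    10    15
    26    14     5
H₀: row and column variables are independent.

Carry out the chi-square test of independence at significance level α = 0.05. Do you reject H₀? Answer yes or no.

Row totals [35, 45], col totals [36, 24, 20], n=80
χ² = (10−15.75)²/15.75 + (10−10.50)²/10.50 + (15−8.75)²/8.75 + (26−20.25)²/20.25 + (14−13.50)²/13.50 + (5−11.25)²/11.25 = 11.7108
df = 2
p-value (upper-tail) = 0.00286
At α=0.05: p < α → reject H₀

reject H₀: yes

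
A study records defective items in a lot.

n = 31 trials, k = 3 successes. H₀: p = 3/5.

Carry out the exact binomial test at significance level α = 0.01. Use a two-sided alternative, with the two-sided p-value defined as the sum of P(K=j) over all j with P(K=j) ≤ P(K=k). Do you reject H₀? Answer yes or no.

reject H₀: yes

Exact binomial: n=31, k=3, p₀=3/5=0.6000
P(X=j) = C(n,j)·p₀^j·(1−p₀)^(n−j); p = Σ P(X=j) over j with P(X=j) ≤ P(X=3)
p-value (two-sided) = 0.00000
At α=0.01: p < α → reject H₀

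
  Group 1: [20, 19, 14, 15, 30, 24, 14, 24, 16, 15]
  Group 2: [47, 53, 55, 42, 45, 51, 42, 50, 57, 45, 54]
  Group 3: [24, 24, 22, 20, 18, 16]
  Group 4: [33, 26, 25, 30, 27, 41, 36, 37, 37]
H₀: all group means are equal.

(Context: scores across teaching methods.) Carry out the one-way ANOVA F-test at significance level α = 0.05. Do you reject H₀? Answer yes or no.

Group means [19.10, 49.18, 20.67, 32.44], grand mean 31.889
SSB = Σnᵢ(x̄ᵢ−x̄)² = 5683.464; SSW = ΣΣ(x−x̄ᵢ)² = 856.092
MSB = 5683.464/3 = 1894.4879; MSW = 856.092/32 = 26.7529
F = MSB/MSW = 70.8144
df = (3, 32)
p-value (upper-tail) = 0.00000
At α=0.05: p < α → reject H₀

reject H₀: yes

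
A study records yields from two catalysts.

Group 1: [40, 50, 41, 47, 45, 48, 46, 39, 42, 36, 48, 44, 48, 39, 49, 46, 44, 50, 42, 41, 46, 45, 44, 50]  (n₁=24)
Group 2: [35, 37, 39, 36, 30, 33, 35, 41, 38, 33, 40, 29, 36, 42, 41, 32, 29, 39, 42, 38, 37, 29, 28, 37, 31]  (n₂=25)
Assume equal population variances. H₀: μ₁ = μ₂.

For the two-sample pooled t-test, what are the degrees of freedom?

degrees of freedom = 47

df = n₁ + n₂ − 2 = 24 + 25 − 2 = 47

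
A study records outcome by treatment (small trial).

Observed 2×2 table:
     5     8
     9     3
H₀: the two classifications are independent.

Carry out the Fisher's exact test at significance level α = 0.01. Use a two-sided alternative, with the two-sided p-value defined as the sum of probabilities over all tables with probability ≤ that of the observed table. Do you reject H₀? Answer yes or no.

reject H₀: no

Margins: r₁=13, r₂=12, c₁=14, c₂=11, n=25
p_obs = C(13,5)·C(12,9)/C(25,14); sum pmf over tables with pmf ≤ p_obs
p-value (two-sided) = 0.11070
At α=0.01: p ≥ α → fail to reject H₀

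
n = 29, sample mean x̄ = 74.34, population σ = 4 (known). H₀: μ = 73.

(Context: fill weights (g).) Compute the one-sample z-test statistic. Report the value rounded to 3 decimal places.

test statistic = 1.804

SE = σ/√n = 4/√29 = 0.7428
z = (x̄−μ₀)/SE = (74.34−73)/0.7428 = 1.8040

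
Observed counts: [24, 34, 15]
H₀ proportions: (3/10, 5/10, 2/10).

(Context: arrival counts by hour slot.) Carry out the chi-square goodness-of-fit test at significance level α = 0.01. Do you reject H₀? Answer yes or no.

reject H₀: no

n = 73; E_i = n·p_i = [21.90, 36.50, 14.60]
χ² = (24−21.90)²/21.90 + (34−36.50)²/36.50 + (15−14.60)²/14.60 = 0.3836
df = 2
p-value (upper-tail) = 0.82549
At α=0.01: p ≥ α → fail to reject H₀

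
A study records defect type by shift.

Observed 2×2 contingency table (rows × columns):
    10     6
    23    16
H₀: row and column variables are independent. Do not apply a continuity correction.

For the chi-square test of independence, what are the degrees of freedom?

degrees of freedom = 1

df = (r−1)(c−1) = (2−1)·(2−1) = 1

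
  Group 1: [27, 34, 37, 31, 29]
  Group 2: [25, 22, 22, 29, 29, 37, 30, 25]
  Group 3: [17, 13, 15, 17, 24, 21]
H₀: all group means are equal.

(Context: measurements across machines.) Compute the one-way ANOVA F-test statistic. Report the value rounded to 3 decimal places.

test statistic = 14.264

Group means [31.60, 27.38, 17.83], grand mean 25.474
SSB = Σnᵢ(x̄ᵢ−x̄)² = 566.829; SSW = ΣΣ(x−x̄ᵢ)² = 317.908
MSB = 566.829/2 = 283.4143; MSW = 317.908/16 = 19.8693
F = MSB/MSW = 14.2639
df = (2, 16)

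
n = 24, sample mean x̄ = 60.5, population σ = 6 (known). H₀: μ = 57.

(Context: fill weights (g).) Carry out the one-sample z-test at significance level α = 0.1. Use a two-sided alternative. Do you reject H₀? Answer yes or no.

reject H₀: yes

SE = σ/√n = 6/√24 = 1.2247
z = (x̄−μ₀)/SE = (60.5−57)/1.2247 = 2.8577
p-value (two-sided) = 0.00427
At α=0.1: p < α → reject H₀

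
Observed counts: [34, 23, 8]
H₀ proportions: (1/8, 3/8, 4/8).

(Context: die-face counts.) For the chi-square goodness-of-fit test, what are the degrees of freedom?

df = k − 1 = 3 − 1 = 2

degrees of freedom = 2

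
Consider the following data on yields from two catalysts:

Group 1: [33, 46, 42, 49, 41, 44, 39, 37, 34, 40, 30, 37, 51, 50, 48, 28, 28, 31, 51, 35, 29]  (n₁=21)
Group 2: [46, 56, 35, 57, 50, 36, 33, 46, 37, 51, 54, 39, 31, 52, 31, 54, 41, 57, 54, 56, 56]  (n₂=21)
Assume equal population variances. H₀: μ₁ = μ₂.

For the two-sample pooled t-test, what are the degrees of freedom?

df = n₁ + n₂ − 2 = 21 + 21 − 2 = 40

degrees of freedom = 40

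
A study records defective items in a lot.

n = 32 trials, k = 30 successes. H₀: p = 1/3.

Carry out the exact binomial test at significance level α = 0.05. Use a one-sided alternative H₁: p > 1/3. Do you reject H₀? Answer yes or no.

Exact binomial: n=32, k=30, p₀=1/3=0.3333
P(X≥30) from Σ C(n,i)·p₀^i·(1−p₀)^(n−i)
p-value (one-sided, H₁ greater) = 0.00000
At α=0.05: p < α → reject H₀

reject H₀: yes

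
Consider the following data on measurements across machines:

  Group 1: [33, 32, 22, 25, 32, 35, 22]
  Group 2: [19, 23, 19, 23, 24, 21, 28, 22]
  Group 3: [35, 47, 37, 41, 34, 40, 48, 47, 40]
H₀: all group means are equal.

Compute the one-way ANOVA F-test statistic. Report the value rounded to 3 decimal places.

Group means [28.71, 22.38, 41.00], grand mean 31.208
SSB = Σnᵢ(x̄ᵢ−x̄)² = 1530.655; SSW = ΣΣ(x−x̄ᵢ)² = 467.304
MSB = 1530.655/2 = 765.3274; MSW = 467.304/21 = 22.2526
F = MSB/MSW = 34.3928
df = (2, 21)

test statistic = 34.393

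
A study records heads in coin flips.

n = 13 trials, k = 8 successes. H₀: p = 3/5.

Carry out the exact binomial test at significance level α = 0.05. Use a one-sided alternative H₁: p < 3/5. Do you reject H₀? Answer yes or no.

Exact binomial: n=13, k=8, p₀=3/5=0.6000
P(X≤8) from Σ C(n,i)·p₀^i·(1−p₀)^(n−i)
p-value (one-sided, H₁ less) = 0.64696
At α=0.05: p ≥ α → fail to reject H₀

reject H₀: no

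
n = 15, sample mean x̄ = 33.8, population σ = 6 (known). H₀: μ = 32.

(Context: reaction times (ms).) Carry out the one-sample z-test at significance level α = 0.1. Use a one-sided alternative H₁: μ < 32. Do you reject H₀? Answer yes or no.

reject H₀: no

SE = σ/√n = 6/√15 = 1.5492
z = (x̄−μ₀)/SE = (33.8−32)/1.5492 = 1.1619
p-value (one-sided, H₁ less) = 0.87736
At α=0.1: p ≥ α → fail to reject H₀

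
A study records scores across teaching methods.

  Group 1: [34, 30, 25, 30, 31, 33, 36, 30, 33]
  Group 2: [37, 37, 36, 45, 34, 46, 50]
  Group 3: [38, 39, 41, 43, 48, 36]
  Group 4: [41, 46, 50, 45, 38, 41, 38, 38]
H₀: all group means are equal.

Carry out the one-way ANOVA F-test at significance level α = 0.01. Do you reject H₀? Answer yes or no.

reject H₀: yes

Group means [31.33, 40.71, 40.83, 42.12], grand mean 38.300
SSB = Σnᵢ(x̄ᵢ−x̄)² = 633.163; SSW = ΣΣ(x−x̄ᵢ)² = 537.137
MSB = 633.163/3 = 211.0544; MSW = 537.137/26 = 20.6591
F = MSB/MSW = 10.2160
df = (3, 26)
p-value (upper-tail) = 0.00013
At α=0.01: p < α → reject H₀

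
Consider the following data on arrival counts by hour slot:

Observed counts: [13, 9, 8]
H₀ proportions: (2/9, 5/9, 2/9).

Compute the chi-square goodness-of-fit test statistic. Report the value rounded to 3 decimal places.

n = 30; E_i = n·p_i = [6.67, 16.67, 6.67]
χ² = (13−6.67)²/6.67 + (9−16.67)²/16.67 + (8−6.67)²/6.67 = 9.8100
df = 2

test statistic = 9.810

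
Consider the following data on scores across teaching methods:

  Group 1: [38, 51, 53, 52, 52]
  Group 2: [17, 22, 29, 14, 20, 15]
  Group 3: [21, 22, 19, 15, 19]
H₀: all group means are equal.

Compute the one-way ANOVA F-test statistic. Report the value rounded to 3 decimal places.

test statistic = 58.318

Group means [49.20, 19.50, 19.20], grand mean 28.688
SSB = Σnᵢ(x̄ᵢ−x̄)² = 3060.338; SSW = ΣΣ(x−x̄ᵢ)² = 341.100
MSB = 3060.338/2 = 1530.1688; MSW = 341.100/13 = 26.2385
F = MSB/MSW = 58.3178
df = (2, 13)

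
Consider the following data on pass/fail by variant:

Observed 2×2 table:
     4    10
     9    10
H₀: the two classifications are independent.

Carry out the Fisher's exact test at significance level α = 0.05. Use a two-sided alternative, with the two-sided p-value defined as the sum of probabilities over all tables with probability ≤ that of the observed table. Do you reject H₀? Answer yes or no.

reject H₀: no

Margins: r₁=14, r₂=19, c₁=13, c₂=20, n=33
p_obs = C(14,4)·C(19,9)/C(33,13); sum pmf over tables with pmf ≤ p_obs
p-value (two-sided) = 0.30954
At α=0.05: p ≥ α → fail to reject H₀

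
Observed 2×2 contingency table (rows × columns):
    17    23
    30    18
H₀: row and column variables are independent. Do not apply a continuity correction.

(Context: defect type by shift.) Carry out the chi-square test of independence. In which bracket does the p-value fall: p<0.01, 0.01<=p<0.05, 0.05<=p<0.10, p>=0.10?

p-value bracket: 0.05<=p<0.10

Row totals [40, 48], col totals [47, 41], n=88
χ² = (17−21.36)²/21.36 + (23−18.64)²/18.64 + (30−25.64)²/25.64 + (18−22.36)²/22.36 = 3.5072
df = 1
p-value (upper-tail) = 0.06110
→ bracket: 0.05<=p<0.10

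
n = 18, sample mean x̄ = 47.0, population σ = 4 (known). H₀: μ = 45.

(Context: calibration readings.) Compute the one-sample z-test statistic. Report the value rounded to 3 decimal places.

test statistic = 2.121

SE = σ/√n = 4/√18 = 0.9428
z = (x̄−μ₀)/SE = (47.0−45)/0.9428 = 2.1213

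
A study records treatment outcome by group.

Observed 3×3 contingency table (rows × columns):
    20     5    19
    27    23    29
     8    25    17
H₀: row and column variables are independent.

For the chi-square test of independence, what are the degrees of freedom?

degrees of freedom = 4

df = (r−1)(c−1) = (3−1)·(3−1) = 4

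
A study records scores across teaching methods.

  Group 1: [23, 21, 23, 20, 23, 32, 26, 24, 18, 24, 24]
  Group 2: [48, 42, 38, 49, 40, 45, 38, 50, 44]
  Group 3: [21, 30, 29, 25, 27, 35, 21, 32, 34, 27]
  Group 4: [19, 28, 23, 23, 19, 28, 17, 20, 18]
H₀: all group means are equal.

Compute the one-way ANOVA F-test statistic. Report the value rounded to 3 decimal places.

Group means [23.45, 43.78, 28.10, 21.67], grand mean 28.923
SSB = Σnᵢ(x̄ᵢ−x̄)² = 2795.586; SSW = ΣΣ(x−x̄ᵢ)² = 649.183
MSB = 2795.586/3 = 931.8621; MSW = 649.183/35 = 18.5481
F = MSB/MSW = 50.2404
df = (3, 35)

test statistic = 50.240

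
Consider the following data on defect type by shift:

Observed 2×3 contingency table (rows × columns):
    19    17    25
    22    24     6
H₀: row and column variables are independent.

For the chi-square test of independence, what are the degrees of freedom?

degrees of freedom = 2

df = (r−1)(c−1) = (2−1)·(3−1) = 2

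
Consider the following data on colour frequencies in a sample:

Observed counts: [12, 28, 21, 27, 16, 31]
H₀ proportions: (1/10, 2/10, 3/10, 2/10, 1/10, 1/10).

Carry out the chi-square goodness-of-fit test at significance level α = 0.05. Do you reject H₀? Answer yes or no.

n = 135; E_i = n·p_i = [13.50, 27.00, 40.50, 27.00, 13.50, 13.50]
χ² = (12−13.50)²/13.50 + (28−27.00)²/27.00 + (21−40.50)²/40.50 + (27−27.00)²/27.00 + (16−13.50)²/13.50 + (31−13.50)²/13.50 = 32.7407
df = 5
p-value (upper-tail) = 0.00000
At α=0.05: p < α → reject H₀

reject H₀: yes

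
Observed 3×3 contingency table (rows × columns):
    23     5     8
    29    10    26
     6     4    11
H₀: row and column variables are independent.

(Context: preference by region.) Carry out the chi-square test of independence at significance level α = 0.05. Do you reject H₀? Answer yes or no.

Row totals [36, 65, 21], col totals [58, 19, 45], n=122
χ² = (23−17.11)²/17.11 + (5−5.61)²/5.61 + (8−13.28)²/13.28 + (29−30.90)²/30.90 + (10−10.12)²/10.12 + (26−23.98)²/23.98 + (6−9.98)²/9.98 + (4−3.27)²/3.27 + (11−7.75)²/7.75 = 7.5966
df = 4
p-value (upper-tail) = 0.10752
At α=0.05: p ≥ α → fail to reject H₀

reject H₀: no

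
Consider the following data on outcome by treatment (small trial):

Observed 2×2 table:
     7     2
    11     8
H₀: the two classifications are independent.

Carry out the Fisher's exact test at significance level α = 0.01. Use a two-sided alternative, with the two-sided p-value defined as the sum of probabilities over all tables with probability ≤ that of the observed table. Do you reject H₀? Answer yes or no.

Margins: r₁=9, r₂=19, c₁=18, c₂=10, n=28
p_obs = C(9,7)·C(19,11)/C(28,18); sum pmf over tables with pmf ≤ p_obs
p-value (two-sided) = 0.41697
At α=0.01: p ≥ α → fail to reject H₀

reject H₀: no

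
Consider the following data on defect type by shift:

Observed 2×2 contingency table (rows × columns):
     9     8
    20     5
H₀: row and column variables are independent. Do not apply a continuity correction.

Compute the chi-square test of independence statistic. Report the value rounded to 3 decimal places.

test statistic = 3.467

Row totals [17, 25], col totals [29, 13], n=42
χ² = (9−11.74)²/11.74 + (8−5.26)²/5.26 + (20−17.26)²/17.26 + (5−7.74)²/7.74 = 3.4667
df = 1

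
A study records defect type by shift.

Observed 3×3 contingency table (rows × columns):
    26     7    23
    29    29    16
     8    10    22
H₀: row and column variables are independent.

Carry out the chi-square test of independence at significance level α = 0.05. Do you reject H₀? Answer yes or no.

Row totals [56, 74, 40], col totals [63, 46, 61], n=170
χ² = (26−20.75)²/20.75 + (7−15.15)²/15.15 + (23−20.09)²/20.09 + (29−27.42)²/27.42 + (29−20.02)²/20.02 + (16−26.55)²/26.55 + (8−14.82)²/14.82 + (10−10.82)²/10.82 + (22−14.35)²/14.35 = 21.7202
df = 4
p-value (upper-tail) = 0.00023
At α=0.05: p < α → reject H₀

reject H₀: yes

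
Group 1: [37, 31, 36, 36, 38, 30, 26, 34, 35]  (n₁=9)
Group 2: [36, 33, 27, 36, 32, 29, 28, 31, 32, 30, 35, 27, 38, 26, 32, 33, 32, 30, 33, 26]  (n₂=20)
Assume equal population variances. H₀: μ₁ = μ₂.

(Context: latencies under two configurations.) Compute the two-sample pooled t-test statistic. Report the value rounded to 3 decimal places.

test statistic = 1.642

x̄₁=33.667, s₁=3.905, n₁=9
x̄₂=31.300, s₂=3.450, n₂=20
s_p² = [8·3.905² + 19·3.450²]/27 = 12.8963
SE = √(s_p²·(1/9+1/20)) = 1.4414
t = (33.667−31.300)/1.4414 = 1.6419
df = 27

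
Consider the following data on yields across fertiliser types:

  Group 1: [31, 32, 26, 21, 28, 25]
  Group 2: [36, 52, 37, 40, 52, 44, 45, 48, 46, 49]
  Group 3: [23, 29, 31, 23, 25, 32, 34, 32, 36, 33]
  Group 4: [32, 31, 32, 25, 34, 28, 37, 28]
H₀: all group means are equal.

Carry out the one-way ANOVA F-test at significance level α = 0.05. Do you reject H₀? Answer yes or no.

Group means [27.17, 44.90, 29.80, 30.88], grand mean 34.029
SSB = Σnᵢ(x̄ᵢ−x̄)² = 1722.762; SSW = ΣΣ(x−x̄ᵢ)² = 672.208
MSB = 1722.762/3 = 574.2541; MSW = 672.208/30 = 22.4069
F = MSB/MSW = 25.6284
df = (3, 30)
p-value (upper-tail) = 0.00000
At α=0.05: p < α → reject H₀

reject H₀: yes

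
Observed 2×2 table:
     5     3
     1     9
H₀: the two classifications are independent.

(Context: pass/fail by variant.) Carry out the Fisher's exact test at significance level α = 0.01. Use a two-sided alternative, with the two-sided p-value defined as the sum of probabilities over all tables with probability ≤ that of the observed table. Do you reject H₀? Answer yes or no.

reject H₀: no

Margins: r₁=8, r₂=10, c₁=6, c₂=12, n=18
p_obs = C(8,5)·C(10,1)/C(18,6); sum pmf over tables with pmf ≤ p_obs
p-value (two-sided) = 0.04299
At α=0.01: p ≥ α → fail to reject H₀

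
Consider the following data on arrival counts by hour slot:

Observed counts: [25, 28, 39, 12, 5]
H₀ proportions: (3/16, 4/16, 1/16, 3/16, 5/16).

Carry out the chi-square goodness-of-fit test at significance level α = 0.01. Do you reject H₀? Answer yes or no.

n = 109; E_i = n·p_i = [20.44, 27.25, 6.81, 20.44, 34.06]
χ² = (25−20.44)²/20.44 + (28−27.25)²/27.25 + (39−6.81)²/6.81 + (12−20.44)²/20.44 + (5−34.06)²/34.06 = 181.3976
df = 4
p-value (upper-tail) = 0.00000
At α=0.01: p < α → reject H₀

reject H₀: yes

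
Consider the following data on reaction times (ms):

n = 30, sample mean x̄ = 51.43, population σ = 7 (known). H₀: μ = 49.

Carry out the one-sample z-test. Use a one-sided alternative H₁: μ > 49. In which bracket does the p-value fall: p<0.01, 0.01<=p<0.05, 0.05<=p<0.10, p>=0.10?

SE = σ/√n = 7/√30 = 1.2780
z = (x̄−μ₀)/SE = (51.43−49)/1.2780 = 1.9014
p-value (one-sided, H₁ greater) = 0.02863
→ bracket: 0.01<=p<0.05

p-value bracket: 0.01<=p<0.05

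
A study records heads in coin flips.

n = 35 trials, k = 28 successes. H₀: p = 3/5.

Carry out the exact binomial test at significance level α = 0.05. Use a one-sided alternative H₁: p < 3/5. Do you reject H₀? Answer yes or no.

reject H₀: no

Exact binomial: n=35, k=28, p₀=3/5=0.6000
P(X≤28) from Σ C(n,i)·p₀^i·(1−p₀)^(n−i)
p-value (one-sided, H₁ less) = 0.99660
At α=0.05: p ≥ α → fail to reject H₀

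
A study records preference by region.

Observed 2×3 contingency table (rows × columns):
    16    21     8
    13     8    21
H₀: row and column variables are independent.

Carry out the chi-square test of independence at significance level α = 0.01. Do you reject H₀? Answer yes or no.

reject H₀: yes

Row totals [45, 42], col totals [29, 29, 29], n=87
χ² = (16−15.00)²/15.00 + (21−15.00)²/15.00 + (8−15.00)²/15.00 + (13−14.00)²/14.00 + (8−14.00)²/14.00 + (21−14.00)²/14.00 = 11.8762
df = 2
p-value (upper-tail) = 0.00264
At α=0.01: p < α → reject H₀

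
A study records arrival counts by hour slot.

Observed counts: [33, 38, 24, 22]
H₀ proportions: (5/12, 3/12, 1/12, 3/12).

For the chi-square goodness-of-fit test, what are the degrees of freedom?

degrees of freedom = 3

df = k − 1 = 4 − 1 = 3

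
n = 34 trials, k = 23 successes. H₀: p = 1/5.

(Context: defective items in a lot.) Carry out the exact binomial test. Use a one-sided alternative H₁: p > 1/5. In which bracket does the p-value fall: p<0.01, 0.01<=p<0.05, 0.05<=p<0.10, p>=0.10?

Exact binomial: n=34, k=23, p₀=1/5=0.2000
P(X≥23) from Σ C(n,i)·p₀^i·(1−p₀)^(n−i)
p-value (one-sided, H₁ greater) = 0.00000
→ bracket: p<0.01

p-value bracket: p<0.01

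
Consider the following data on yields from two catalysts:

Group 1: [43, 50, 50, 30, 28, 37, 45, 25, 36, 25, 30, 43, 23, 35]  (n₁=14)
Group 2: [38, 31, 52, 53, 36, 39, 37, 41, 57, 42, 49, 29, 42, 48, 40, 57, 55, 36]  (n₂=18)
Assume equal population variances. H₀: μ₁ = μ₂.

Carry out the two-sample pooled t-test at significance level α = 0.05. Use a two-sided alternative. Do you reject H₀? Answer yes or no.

reject H₀: yes

x̄₁=35.714, s₁=9.277, n₁=14
x̄₂=43.444, s₂=8.760, n₂=18
s_p² = [13·9.277² + 17·8.760²]/30 = 80.7767
SE = √(s_p²·(1/14+1/18)) = 3.2027
t = (35.714−43.444)/3.2027 = -2.4136
df = 30
p-value (two-sided) = 0.02211
At α=0.05: p < α → reject H₀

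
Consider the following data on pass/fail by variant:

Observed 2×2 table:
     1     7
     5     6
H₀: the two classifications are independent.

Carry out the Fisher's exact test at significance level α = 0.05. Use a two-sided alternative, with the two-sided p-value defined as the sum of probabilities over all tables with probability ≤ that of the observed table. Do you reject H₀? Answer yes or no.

reject H₀: no

Margins: r₁=8, r₂=11, c₁=6, c₂=13, n=19
p_obs = C(8,1)·C(11,5)/C(19,6); sum pmf over tables with pmf ≤ p_obs
p-value (two-sided) = 0.17699
At α=0.05: p ≥ α → fail to reject H₀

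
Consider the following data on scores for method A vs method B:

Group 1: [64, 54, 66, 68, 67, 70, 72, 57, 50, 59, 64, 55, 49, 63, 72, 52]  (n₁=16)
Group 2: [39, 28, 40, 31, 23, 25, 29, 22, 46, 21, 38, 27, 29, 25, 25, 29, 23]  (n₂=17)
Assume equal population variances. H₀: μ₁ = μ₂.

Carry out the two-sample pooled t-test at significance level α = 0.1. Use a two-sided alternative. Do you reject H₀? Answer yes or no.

reject H₀: yes

x̄₁=61.375, s₁=7.762, n₁=16
x̄₂=29.412, s₂=7.203, n₂=17
s_p² = [15·7.762² + 16·7.203²]/31 = 55.9312
SE = √(s_p²·(1/16+1/17)) = 2.6050
t = (61.375−29.412)/2.6050 = 12.2702
df = 31
p-value (two-sided) = 0.00000
At α=0.1: p < α → reject H₀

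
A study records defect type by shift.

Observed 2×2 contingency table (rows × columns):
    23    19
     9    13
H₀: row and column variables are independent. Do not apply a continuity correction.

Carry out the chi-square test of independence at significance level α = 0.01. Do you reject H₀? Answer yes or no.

reject H₀: no

Row totals [42, 22], col totals [32, 32], n=64
χ² = (23−21.00)²/21.00 + (19−21.00)²/21.00 + (9−11.00)²/11.00 + (13−11.00)²/11.00 = 1.1082
df = 1
p-value (upper-tail) = 0.29247
At α=0.01: p ≥ α → fail to reject H₀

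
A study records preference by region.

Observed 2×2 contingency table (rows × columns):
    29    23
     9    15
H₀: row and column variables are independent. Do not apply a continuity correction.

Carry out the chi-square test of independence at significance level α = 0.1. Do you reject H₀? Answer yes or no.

reject H₀: no

Row totals [52, 24], col totals [38, 38], n=76
χ² = (29−26.00)²/26.00 + (23−26.00)²/26.00 + (9−12.00)²/12.00 + (15−12.00)²/12.00 = 2.1923
df = 1
p-value (upper-tail) = 0.13870
At α=0.1: p ≥ α → fail to reject H₀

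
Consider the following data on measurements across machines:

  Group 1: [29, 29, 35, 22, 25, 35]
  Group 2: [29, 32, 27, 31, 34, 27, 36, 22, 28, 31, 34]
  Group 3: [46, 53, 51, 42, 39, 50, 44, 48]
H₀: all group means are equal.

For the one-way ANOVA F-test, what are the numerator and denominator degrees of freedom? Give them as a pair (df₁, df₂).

degrees of freedom = [2, 22]

k = 3 groups, N = 25 total
df = (k−1, N−k) = (3−1, 25−3) = (2, 22)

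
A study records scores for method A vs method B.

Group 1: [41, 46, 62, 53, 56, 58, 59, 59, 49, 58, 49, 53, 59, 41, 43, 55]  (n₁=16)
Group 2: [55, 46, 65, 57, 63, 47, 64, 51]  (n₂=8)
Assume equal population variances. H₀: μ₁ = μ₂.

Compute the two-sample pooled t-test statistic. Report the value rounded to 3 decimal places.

test statistic = -1.113

x̄₁=52.562, s₁=6.918, n₁=16
x̄₂=56.000, s₂=7.578, n₂=8
s_p² = [15·6.918² + 7·7.578²]/22 = 50.9062
SE = √(s_p²·(1/16+1/8)) = 3.0895
t = (52.562−56.000)/3.0895 = -1.1126
df = 22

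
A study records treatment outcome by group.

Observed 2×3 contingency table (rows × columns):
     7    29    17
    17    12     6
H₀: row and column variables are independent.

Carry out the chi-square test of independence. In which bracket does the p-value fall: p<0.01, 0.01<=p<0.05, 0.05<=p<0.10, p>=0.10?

Row totals [53, 35], col totals [24, 41, 23], n=88
χ² = (7−14.45)²/14.45 + (29−24.69)²/24.69 + (17−13.85)²/13.85 + (17−9.55)²/9.55 + (12−16.31)²/16.31 + (6−9.15)²/9.15 = 13.3532
df = 2
p-value (upper-tail) = 0.00126
→ bracket: p<0.01

p-value bracket: p<0.01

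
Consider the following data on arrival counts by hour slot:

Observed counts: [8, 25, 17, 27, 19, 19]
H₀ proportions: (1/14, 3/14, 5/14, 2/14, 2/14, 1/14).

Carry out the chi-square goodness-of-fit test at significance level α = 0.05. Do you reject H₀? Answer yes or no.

n = 115; E_i = n·p_i = [8.21, 24.64, 41.07, 16.43, 16.43, 8.21]
χ² = (8−8.21)²/8.21 + (25−24.64)²/24.64 + (17−41.07)²/41.07 + (27−16.43)²/16.43 + (19−16.43)²/16.43 + (19−8.21)²/8.21 = 35.4858
df = 5
p-value (upper-tail) = 0.00000
At α=0.05: p < α → reject H₀

reject H₀: yes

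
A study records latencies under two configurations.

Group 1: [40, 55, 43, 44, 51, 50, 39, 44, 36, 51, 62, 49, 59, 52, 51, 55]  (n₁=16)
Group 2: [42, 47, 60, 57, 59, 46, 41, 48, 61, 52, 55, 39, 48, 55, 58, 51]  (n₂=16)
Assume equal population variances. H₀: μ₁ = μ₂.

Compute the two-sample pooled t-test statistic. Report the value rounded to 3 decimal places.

x̄₁=48.812, s₁=7.296, n₁=16
x̄₂=51.188, s₂=7.054, n₂=16
s_p² = [15·7.296² + 15·7.054²]/30 = 51.4958
SE = √(s_p²·(1/16+1/16)) = 2.5371
t = (48.812−51.188)/2.5371 = -0.9361
df = 30

test statistic = -0.936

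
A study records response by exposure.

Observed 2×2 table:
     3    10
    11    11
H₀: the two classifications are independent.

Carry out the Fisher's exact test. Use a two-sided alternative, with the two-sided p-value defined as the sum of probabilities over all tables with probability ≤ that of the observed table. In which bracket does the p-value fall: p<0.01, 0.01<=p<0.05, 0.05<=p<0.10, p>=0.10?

p-value bracket: p>=0.10

Margins: r₁=13, r₂=22, c₁=14, c₂=21, n=35
p_obs = C(13,3)·C(22,11)/C(35,14); sum pmf over tables with pmf ≤ p_obs
p-value (two-sided) = 0.16209
→ bracket: p>=0.10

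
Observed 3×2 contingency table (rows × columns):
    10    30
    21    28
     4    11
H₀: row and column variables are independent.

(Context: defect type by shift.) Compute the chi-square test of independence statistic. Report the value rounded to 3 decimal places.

Row totals [40, 49, 15], col totals [35, 69], n=104
χ² = (10−13.46)²/13.46 + (30−26.54)²/26.54 + (21−16.49)²/16.49 + (28−32.51)²/32.51 + (4−5.05)²/5.05 + (11−9.95)²/9.95 = 3.5284
df = 2

test statistic = 3.528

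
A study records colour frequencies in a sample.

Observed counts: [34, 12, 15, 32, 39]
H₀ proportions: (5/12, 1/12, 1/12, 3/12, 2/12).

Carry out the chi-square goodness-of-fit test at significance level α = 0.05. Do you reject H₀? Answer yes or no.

reject H₀: yes

n = 132; E_i = n·p_i = [55.00, 11.00, 11.00, 33.00, 22.00]
χ² = (34−55.00)²/55.00 + (12−11.00)²/11.00 + (15−11.00)²/11.00 + (32−33.00)²/33.00 + (39−22.00)²/22.00 = 22.7303
df = 4
p-value (upper-tail) = 0.00014
At α=0.05: p < α → reject H₀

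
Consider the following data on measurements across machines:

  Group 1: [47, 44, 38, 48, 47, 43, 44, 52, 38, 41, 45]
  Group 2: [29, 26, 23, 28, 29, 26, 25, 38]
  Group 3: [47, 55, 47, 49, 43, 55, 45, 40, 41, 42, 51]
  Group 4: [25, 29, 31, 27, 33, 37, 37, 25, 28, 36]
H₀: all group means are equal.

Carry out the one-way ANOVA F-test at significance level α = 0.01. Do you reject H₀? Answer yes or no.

reject H₀: yes

Group means [44.27, 28.00, 46.82, 30.80], grand mean 38.350
SSB = Σnᵢ(x̄ᵢ−x̄)² = 2601.682; SSW = ΣΣ(x−x̄ᵢ)² = 803.418
MSB = 2601.682/3 = 867.2273; MSW = 803.418/36 = 22.3172
F = MSB/MSW = 38.8592
df = (3, 36)
p-value (upper-tail) = 0.00000
At α=0.01: p < α → reject H₀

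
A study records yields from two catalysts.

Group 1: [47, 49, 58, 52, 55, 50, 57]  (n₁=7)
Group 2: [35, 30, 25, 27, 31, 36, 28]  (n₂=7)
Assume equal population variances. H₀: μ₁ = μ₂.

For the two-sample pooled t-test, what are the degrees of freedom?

degrees of freedom = 12

df = n₁ + n₂ − 2 = 7 + 7 − 2 = 12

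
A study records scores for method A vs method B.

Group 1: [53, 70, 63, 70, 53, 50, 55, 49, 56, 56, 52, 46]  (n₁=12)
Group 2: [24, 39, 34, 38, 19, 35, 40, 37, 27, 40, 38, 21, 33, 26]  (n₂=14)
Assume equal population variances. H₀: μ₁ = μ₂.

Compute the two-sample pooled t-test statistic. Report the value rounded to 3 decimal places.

test statistic = 8.050

x̄₁=56.083, s₁=7.751, n₁=12
x̄₂=32.214, s₂=7.350, n₂=14
s_p² = [11·7.751² + 13·7.350²]/24 = 56.8031
SE = √(s_p²·(1/12+1/14)) = 2.9650
t = (56.083−32.214)/2.9650 = 8.0504
df = 24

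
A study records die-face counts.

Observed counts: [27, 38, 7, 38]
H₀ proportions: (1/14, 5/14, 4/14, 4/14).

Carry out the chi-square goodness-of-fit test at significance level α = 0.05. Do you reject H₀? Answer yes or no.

n = 110; E_i = n·p_i = [7.86, 39.29, 31.43, 31.43]
χ² = (27−7.86)²/7.86 + (38−39.29)²/39.29 + (7−31.43)²/31.43 + (38−31.43)²/31.43 = 67.0427
df = 3
p-value (upper-tail) = 0.00000
At α=0.05: p < α → reject H₀

reject H₀: yes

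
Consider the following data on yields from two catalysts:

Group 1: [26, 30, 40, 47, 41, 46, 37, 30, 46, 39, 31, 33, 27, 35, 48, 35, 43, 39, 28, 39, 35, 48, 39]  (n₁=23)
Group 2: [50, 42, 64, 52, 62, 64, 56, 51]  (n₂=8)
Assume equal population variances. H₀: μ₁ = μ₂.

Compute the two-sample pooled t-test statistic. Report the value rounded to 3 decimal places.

test statistic = -6.037

x̄₁=37.478, s₁=6.875, n₁=23
x̄₂=55.125, s₂=7.846, n₂=8
s_p² = [22·6.875² + 7·7.846²]/29 = 50.7108
SE = √(s_p²·(1/23+1/8)) = 2.9230
t = (37.478−55.125)/2.9230 = -6.0373
df = 29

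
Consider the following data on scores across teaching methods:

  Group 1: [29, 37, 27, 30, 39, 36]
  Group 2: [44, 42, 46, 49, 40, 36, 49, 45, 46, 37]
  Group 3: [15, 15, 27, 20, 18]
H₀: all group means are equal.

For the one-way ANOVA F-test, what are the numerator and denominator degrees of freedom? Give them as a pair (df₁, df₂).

k = 3 groups, N = 21 total
df = (k−1, N−k) = (3−1, 21−3) = (2, 18)

degrees of freedom = [2, 18]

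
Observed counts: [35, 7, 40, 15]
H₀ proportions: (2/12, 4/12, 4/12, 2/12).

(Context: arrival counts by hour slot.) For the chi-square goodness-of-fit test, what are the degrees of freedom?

df = k − 1 = 4 − 1 = 3

degrees of freedom = 3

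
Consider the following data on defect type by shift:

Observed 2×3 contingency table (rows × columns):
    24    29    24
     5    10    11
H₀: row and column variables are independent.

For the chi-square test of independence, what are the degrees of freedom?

df = (r−1)(c−1) = (2−1)·(3−1) = 2

degrees of freedom = 2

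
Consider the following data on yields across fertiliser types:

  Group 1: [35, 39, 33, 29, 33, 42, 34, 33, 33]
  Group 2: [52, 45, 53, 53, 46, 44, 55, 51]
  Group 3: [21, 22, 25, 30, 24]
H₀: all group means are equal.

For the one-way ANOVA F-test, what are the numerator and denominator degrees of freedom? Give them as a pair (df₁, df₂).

degrees of freedom = [2, 19]

k = 3 groups, N = 22 total
df = (k−1, N−k) = (3−1, 22−3) = (2, 19)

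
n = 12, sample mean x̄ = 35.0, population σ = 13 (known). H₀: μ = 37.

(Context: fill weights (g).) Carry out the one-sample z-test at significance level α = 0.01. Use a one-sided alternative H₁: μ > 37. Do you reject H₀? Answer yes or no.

SE = σ/√n = 13/√12 = 3.7528
z = (x̄−μ₀)/SE = (35.0−37)/3.7528 = -0.5329
p-value (one-sided, H₁ greater) = 0.70296
At α=0.01: p ≥ α → fail to reject H₀

reject H₀: no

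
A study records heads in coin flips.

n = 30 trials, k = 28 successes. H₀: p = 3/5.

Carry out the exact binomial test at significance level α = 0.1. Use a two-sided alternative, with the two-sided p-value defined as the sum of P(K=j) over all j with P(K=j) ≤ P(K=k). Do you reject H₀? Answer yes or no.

Exact binomial: n=30, k=28, p₀=3/5=0.6000
P(X=j) = C(n,j)·p₀^j·(1−p₀)^(n−j); p = Σ P(X=j) over j with P(X=j) ≤ P(X=28)
p-value (two-sided) = 0.00010
At α=0.1: p < α → reject H₀

reject H₀: yes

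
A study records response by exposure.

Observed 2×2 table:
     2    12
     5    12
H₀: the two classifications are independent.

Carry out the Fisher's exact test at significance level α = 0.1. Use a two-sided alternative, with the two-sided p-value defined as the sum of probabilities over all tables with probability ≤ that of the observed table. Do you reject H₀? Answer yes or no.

Margins: r₁=14, r₂=17, c₁=7, c₂=24, n=31
p_obs = C(14,2)·C(17,5)/C(31,7); sum pmf over tables with pmf ≤ p_obs
p-value (two-sided) = 0.41169
At α=0.1: p ≥ α → fail to reject H₀

reject H₀: no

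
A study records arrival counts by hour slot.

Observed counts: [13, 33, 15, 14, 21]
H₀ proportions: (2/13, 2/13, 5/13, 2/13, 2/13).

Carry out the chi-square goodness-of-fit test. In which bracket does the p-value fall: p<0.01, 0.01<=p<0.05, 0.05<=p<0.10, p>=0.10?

p-value bracket: p<0.01

n = 96; E_i = n·p_i = [14.77, 14.77, 36.92, 14.77, 14.77]
χ² = (13−14.77)²/14.77 + (33−14.77)²/14.77 + (15−36.92)²/36.92 + (14−14.77)²/14.77 + (21−14.77)²/14.77 = 38.4010
df = 4
p-value (upper-tail) = 0.00000
→ bracket: p<0.01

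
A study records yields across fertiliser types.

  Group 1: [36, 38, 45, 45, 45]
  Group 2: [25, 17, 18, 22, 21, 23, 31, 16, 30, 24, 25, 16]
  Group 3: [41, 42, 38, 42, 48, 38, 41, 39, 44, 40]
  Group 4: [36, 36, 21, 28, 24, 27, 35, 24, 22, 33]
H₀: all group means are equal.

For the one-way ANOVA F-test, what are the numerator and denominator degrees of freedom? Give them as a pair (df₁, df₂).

k = 4 groups, N = 37 total
df = (k−1, N−k) = (4−1, 37−4) = (3, 33)

degrees of freedom = [3, 33]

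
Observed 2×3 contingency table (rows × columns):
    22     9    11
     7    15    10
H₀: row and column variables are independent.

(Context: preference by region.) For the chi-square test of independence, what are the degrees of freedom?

df = (r−1)(c−1) = (2−1)·(3−1) = 2

degrees of freedom = 2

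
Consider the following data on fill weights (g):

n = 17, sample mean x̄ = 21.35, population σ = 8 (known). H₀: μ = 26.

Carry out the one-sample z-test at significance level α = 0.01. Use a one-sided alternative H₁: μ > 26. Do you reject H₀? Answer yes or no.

SE = σ/√n = 8/√17 = 1.9403
z = (x̄−μ₀)/SE = (21.35−26)/1.9403 = -2.3966
p-value (one-sided, H₁ greater) = 0.99172
At α=0.01: p ≥ α → fail to reject H₀

reject H₀: no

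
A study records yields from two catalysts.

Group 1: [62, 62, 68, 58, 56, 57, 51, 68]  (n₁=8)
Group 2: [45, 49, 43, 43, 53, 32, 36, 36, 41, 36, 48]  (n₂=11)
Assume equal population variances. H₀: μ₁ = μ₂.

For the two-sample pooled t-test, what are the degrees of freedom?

df = n₁ + n₂ − 2 = 8 + 11 − 2 = 17

degrees of freedom = 17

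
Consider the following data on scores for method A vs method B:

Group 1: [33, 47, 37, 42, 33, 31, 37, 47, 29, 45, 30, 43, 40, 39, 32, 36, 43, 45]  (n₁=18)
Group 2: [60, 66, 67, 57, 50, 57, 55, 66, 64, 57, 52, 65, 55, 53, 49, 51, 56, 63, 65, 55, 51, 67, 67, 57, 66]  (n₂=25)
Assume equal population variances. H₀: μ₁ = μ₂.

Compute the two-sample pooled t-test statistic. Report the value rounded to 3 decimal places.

x̄₁=38.278, s₁=6.018, n₁=18
x̄₂=58.840, s₂=6.189, n₂=25
s_p² = [17·6.018² + 24·6.189²]/41 = 37.4383
SE = √(s_p²·(1/18+1/25)) = 1.8914
t = (38.278−58.840)/1.8914 = -10.8714
df = 41

test statistic = -10.871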